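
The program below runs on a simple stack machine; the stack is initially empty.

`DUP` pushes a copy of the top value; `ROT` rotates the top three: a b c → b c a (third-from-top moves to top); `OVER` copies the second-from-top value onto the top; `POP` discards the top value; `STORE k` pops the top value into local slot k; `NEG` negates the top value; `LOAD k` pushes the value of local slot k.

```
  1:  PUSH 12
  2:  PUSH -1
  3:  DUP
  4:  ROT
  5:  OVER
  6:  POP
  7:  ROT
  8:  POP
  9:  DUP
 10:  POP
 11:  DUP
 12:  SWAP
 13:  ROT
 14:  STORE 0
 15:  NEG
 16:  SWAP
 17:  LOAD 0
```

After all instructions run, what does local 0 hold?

-1

PUSH 12 : [12]
PUSH -1 : [12, -1]
DUP     : [12, -1, -1]
ROT     : [-1, -1, 12]
OVER    : [-1, -1, 12, -1]
POP     : [-1, -1, 12]
ROT     : [-1, 12, -1]
POP     : [-1, 12]
DUP     : [-1, 12, 12]
POP     : [-1, 12]
DUP     : [-1, 12, 12]
SWAP    : [-1, 12, 12]
ROT     : [12, 12, -1]
STORE 0 : [12, 12]
NEG     : [12, -12]
SWAP    : [-12, 12]
LOAD 0  : [-12, 12, -1]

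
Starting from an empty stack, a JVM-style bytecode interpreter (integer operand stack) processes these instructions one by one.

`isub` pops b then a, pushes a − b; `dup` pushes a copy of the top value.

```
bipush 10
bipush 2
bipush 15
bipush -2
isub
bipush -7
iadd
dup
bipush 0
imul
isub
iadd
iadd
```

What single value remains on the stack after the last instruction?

bipush 10 -> 10
bipush 2  -> 10 2
bipush 15 -> 10 2 15
bipush -2 -> 10 2 15 -2
isub      -> 10 2 17
bipush -7 -> 10 2 17 -7
iadd      -> 10 2 10
dup       -> 10 2 10 10
bipush 0  -> 10 2 10 10 0
imul      -> 10 2 10 0
isub      -> 10 2 10
iadd      -> 10 12
iadd      -> 22

22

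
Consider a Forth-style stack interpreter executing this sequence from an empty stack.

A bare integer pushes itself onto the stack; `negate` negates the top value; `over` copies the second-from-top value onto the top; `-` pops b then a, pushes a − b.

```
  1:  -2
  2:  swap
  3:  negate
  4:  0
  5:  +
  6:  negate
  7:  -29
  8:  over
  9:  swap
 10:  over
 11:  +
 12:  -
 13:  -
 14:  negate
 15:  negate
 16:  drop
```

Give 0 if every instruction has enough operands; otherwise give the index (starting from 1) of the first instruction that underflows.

2

-2 → -2
swap  — needs 2 operands, stack has 1 → underflow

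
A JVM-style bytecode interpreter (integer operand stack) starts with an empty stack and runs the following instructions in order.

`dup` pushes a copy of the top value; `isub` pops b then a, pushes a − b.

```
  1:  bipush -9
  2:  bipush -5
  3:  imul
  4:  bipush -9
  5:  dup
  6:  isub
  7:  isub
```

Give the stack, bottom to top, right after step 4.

bipush -9  [-9]
bipush -5  [-9, -5]
imul       [45]
bipush -9  [45, -9]

[45, -9]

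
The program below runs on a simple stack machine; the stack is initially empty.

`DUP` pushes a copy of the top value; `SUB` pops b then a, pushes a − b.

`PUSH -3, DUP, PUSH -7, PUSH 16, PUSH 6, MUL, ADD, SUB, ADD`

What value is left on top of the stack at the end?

PUSH -3 → -3
DUP     → -3 -3
PUSH -7 → -3 -3 -7
PUSH 16 → -3 -3 -7 16
PUSH 6  → -3 -3 -7 16 6
MUL     → -3 -3 -7 96
ADD     → -3 -3 89
SUB     → -3 -92
ADD     → -95

-95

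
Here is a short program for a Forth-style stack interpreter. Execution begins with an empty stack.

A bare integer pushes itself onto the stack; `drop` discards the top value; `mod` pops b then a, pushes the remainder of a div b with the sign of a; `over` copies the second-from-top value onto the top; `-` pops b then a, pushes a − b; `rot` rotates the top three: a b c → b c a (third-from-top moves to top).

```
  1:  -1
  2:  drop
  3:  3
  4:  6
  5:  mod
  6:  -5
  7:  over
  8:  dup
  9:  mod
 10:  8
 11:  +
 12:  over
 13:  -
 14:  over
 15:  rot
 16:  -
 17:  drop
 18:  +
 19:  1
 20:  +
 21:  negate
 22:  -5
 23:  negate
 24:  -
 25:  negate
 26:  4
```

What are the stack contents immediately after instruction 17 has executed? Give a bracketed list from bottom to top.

-1   : [-1]
drop : []
3    : [3]
6    : [3, 6]
mod  : [3]
-5   : [3, -5]
over : [3, -5, 3]
dup  : [3, -5, 3, 3]
mod  : [3, -5, 0]
8    : [3, -5, 0, 8]
+    : [3, -5, 8]
over : [3, -5, 8, -5]
-    : [3, -5, 13]
over : [3, -5, 13, -5]
rot  : [3, 13, -5, -5]
-    : [3, 13, 0]
drop : [3, 13]

[3, 13]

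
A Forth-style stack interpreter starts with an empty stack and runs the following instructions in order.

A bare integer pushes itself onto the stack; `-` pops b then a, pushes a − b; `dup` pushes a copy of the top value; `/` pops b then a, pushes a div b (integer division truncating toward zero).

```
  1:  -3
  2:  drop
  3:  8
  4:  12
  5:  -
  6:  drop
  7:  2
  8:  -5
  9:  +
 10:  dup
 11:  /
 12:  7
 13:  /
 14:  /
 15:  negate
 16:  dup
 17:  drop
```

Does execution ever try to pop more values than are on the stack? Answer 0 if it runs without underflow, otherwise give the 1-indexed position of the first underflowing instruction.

14

-3   : -3
drop : (empty)
8    : 8
12   : 8 12
-    : -4
drop : (empty)
2    : 2
-5   : 2 -5
+    : -3
dup  : -3 -3
/    : 1
7    : 1 7
/    : 0
/  — needs 2 operands, stack has 1 → underflow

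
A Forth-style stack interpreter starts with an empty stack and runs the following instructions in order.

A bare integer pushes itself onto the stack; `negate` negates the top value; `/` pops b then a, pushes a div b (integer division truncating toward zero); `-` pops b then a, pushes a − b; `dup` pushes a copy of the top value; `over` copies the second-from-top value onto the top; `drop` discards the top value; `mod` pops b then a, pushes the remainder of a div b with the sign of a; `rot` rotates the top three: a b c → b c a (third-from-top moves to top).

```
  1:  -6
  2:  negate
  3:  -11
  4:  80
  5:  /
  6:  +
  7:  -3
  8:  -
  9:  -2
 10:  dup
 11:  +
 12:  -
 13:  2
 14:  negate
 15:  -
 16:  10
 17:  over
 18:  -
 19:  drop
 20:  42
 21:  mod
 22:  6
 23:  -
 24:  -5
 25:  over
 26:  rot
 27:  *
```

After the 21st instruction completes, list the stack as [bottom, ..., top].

[15]

-6     → -6
negate → 6
-11    → 6 -11
80     → 6 -11 80
/      → 6 0
+      → 6
-3     → 6 -3
-      → 9
-2     → 9 -2
dup    → 9 -2 -2
+      → 9 -4
-      → 13
2      → 13 2
negate → 13 -2
-      → 15
10     → 15 10
over   → 15 10 15
-      → 15 -5
drop   → 15
42     → 15 42
mod    → 15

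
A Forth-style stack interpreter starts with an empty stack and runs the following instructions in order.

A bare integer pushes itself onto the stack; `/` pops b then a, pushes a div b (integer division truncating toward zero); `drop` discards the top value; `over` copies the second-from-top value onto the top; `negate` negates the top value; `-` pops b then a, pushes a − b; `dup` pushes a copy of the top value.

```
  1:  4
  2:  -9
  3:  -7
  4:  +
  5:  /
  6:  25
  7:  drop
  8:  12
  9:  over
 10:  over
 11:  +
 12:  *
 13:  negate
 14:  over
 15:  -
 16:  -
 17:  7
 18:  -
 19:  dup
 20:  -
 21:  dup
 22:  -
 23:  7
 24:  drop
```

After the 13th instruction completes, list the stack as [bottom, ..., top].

4      : 4
-9     : 4 -9
-7     : 4 -9 -7
+      : 4 -16
/      : 0
25     : 0 25
drop   : 0
12     : 0 12
over   : 0 12 0
over   : 0 12 0 12
+      : 0 12 12
*      : 0 144
negate : 0 -144

[0, -144]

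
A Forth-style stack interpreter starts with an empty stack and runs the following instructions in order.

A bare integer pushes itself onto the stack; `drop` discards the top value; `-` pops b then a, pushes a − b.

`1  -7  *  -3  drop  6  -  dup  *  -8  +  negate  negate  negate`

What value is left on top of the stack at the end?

1      : [1]
-7     : [1, -7]
*      : [-7]
-3     : [-7, -3]
drop   : [-7]
6      : [-7, 6]
-      : [-13]
dup    : [-13, -13]
*      : [169]
-8     : [169, -8]
+      : [161]
negate : [-161]
negate : [161]
negate : [-161]

-161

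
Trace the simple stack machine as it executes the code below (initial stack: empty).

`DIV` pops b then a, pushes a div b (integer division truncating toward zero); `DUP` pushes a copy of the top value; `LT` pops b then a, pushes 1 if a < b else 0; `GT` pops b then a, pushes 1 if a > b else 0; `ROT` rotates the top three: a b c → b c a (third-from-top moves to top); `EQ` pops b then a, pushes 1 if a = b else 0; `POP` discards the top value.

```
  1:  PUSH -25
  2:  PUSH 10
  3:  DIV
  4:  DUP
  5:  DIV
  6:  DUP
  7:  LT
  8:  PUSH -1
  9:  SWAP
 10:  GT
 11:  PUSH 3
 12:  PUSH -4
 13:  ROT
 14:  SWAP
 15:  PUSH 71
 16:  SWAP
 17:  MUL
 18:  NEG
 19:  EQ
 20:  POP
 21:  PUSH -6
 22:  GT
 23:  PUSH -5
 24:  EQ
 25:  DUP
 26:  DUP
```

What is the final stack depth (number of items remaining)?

3

PUSH -25 → [-25]
PUSH 10  → [-25, 10]
DIV      → [-2]
DUP      → [-2, -2]
DIV      → [1]
DUP      → [1, 1]
LT       → [0]
PUSH -1  → [0, -1]
SWAP     → [-1, 0]
GT       → [0]
PUSH 3   → [0, 3]
PUSH -4  → [0, 3, -4]
ROT      → [3, -4, 0]
SWAP     → [3, 0, -4]
PUSH 71  → [3, 0, -4, 71]
SWAP     → [3, 0, 71, -4]
MUL      → [3, 0, -284]
NEG      → [3, 0, 284]
EQ       → [3, 0]
POP      → [3]
PUSH -6  → [3, -6]
GT       → [1]
PUSH -5  → [1, -5]
EQ       → [0]
DUP      → [0, 0]
DUP      → [0, 0, 0]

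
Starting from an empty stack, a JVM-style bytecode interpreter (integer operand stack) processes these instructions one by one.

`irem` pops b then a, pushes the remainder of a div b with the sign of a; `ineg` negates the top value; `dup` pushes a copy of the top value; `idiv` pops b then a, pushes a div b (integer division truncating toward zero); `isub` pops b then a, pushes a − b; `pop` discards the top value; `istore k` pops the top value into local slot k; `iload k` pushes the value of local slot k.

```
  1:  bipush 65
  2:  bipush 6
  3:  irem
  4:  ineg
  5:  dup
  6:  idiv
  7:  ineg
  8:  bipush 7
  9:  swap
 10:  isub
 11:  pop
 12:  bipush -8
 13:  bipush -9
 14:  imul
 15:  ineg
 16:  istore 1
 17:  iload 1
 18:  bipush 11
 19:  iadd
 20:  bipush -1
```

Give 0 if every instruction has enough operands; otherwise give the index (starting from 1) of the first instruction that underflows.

bipush 65  [65]
bipush 6   [65, 6]
irem       [5]
ineg       [-5]
dup        [-5, -5]
idiv       [1]
ineg       [-1]
bipush 7   [-1, 7]
swap       [7, -1]
isub       [8]
pop        []
bipush -8  [-8]
bipush -9  [-8, -9]
imul       [72]
ineg       [-72]
istore 1   []
iload 1    [-72]
bipush 11  [-72, 11]
iadd       [-61]
bipush -1  [-61, -1]

0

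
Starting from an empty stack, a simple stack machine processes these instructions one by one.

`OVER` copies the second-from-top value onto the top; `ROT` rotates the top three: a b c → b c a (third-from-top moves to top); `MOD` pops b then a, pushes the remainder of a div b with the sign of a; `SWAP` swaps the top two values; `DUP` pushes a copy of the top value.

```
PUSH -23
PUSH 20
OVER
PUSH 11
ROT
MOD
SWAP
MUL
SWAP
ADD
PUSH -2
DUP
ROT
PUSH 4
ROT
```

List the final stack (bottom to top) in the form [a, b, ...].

[-2, -276, 4, -2]

PUSH -23  [-23]
PUSH 20   [-23, 20]
OVER      [-23, 20, -23]
PUSH 11   [-23, 20, -23, 11]
ROT       [-23, -23, 11, 20]
MOD       [-23, -23, 11]
SWAP      [-23, 11, -23]
MUL       [-23, -253]
SWAP      [-253, -23]
ADD       [-276]
PUSH -2   [-276, -2]
DUP       [-276, -2, -2]
ROT       [-2, -2, -276]
PUSH 4    [-2, -2, -276, 4]
ROT       [-2, -276, 4, -2]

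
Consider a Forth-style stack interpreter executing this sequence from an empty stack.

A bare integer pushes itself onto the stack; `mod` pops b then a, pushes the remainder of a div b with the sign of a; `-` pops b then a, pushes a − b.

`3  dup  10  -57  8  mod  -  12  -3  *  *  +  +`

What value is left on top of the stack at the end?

-390

3    3
dup  3 3
10   3 3 10
-57  3 3 10 -57
8    3 3 10 -57 8
mod  3 3 10 -1
-    3 3 11
12   3 3 11 12
-3   3 3 11 12 -3
*    3 3 11 -36
*    3 3 -396
+    3 -393
+    -390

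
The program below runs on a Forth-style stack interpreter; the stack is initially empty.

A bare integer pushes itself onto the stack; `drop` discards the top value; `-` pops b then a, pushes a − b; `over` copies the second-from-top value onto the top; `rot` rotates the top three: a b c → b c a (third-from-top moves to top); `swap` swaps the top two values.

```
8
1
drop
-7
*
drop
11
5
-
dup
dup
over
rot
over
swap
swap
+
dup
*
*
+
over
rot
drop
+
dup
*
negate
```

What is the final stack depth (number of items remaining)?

8       [8]
1       [8, 1]
drop    [8]
-7      [8, -7]
*       [-56]
drop    []
11      [11]
5       [11, 5]
-       [6]
dup     [6, 6]
dup     [6, 6, 6]
over    [6, 6, 6, 6]
rot     [6, 6, 6, 6]
over    [6, 6, 6, 6, 6]
swap    [6, 6, 6, 6, 6]
swap    [6, 6, 6, 6, 6]
+       [6, 6, 6, 12]
dup     [6, 6, 6, 12, 12]
*       [6, 6, 6, 144]
*       [6, 6, 864]
+       [6, 870]
over    [6, 870, 6]
rot     [870, 6, 6]
drop    [870, 6]
+       [876]
dup     [876, 876]
*       [767376]
negate  [-767376]

1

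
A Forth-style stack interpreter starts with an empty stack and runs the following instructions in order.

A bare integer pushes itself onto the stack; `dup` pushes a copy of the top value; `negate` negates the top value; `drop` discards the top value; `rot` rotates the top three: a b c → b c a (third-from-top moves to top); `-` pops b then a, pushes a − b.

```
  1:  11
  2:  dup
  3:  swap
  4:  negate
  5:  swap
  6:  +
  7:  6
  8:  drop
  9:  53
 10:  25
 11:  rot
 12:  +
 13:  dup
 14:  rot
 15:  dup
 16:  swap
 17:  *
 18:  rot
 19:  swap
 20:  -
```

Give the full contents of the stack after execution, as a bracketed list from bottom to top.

11     : [11]
dup    : [11, 11]
swap   : [11, 11]
negate : [11, -11]
swap   : [-11, 11]
+      : [0]
6      : [0, 6]
drop   : [0]
53     : [0, 53]
25     : [0, 53, 25]
rot    : [53, 25, 0]
+      : [53, 25]
dup    : [53, 25, 25]
rot    : [25, 25, 53]
dup    : [25, 25, 53, 53]
swap   : [25, 25, 53, 53]
*      : [25, 25, 2809]
rot    : [25, 2809, 25]
swap   : [25, 25, 2809]
-      : [25, -2784]

[25, -2784]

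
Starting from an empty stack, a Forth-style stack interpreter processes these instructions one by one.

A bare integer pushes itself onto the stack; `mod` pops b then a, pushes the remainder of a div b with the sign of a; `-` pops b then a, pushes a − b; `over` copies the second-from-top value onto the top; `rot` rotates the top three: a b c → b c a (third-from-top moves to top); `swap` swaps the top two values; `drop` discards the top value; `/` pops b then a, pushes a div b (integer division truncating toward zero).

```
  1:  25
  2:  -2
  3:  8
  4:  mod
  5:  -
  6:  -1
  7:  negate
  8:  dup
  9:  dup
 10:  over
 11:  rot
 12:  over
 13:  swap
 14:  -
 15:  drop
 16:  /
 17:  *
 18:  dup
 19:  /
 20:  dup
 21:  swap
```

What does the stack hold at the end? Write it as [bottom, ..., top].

25     -> [25]
-2     -> [25, -2]
8      -> [25, -2, 8]
mod    -> [25, -2]
-      -> [27]
-1     -> [27, -1]
negate -> [27, 1]
dup    -> [27, 1, 1]
dup    -> [27, 1, 1, 1]
over   -> [27, 1, 1, 1, 1]
rot    -> [27, 1, 1, 1, 1]
over   -> [27, 1, 1, 1, 1, 1]
swap   -> [27, 1, 1, 1, 1, 1]
-      -> [27, 1, 1, 1, 0]
drop   -> [27, 1, 1, 1]
/      -> [27, 1, 1]
*      -> [27, 1]
dup    -> [27, 1, 1]
/      -> [27, 1]
dup    -> [27, 1, 1]
swap   -> [27, 1, 1]

[27, 1, 1]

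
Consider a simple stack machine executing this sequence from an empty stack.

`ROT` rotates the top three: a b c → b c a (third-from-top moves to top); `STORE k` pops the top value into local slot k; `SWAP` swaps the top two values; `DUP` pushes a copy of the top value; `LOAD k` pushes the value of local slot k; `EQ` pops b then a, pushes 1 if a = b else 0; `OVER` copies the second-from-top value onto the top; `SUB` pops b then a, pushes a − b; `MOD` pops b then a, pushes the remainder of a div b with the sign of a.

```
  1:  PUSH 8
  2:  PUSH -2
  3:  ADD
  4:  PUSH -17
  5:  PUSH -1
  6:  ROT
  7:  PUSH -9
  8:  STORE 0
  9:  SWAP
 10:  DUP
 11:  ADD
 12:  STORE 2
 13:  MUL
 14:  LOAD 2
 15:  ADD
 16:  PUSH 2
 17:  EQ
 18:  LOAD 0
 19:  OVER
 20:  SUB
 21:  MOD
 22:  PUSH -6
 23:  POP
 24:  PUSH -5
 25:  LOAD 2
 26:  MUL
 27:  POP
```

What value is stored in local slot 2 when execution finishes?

PUSH 8    8
PUSH -2   8 -2
ADD       6
PUSH -17  6 -17
PUSH -1   6 -17 -1
ROT       -17 -1 6
PUSH -9   -17 -1 6 -9
STORE 0   -17 -1 6
SWAP      -17 6 -1
DUP       -17 6 -1 -1
ADD       -17 6 -2
STORE 2   -17 6
MUL       -102
LOAD 2    -102 -2
ADD       -104
PUSH 2    -104 2
EQ        0
LOAD 0    0 -9
OVER      0 -9 0
SUB       0 -9
MOD       0
PUSH -6   0 -6
POP       0
PUSH -5   0 -5
LOAD 2    0 -5 -2
MUL       0 10
POP       0

-2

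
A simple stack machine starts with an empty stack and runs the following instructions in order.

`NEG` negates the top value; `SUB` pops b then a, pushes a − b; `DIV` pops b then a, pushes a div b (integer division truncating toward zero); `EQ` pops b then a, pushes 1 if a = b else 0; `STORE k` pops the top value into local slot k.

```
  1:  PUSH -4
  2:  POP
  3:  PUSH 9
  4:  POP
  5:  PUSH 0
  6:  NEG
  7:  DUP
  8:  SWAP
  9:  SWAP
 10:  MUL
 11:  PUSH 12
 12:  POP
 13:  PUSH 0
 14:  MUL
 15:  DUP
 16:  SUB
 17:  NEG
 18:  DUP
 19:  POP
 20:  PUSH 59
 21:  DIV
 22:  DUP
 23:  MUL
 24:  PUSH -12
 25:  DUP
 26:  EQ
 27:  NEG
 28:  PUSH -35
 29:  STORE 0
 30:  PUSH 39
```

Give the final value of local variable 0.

PUSH -4  -> [-4]
POP      -> []
PUSH 9   -> [9]
POP      -> []
PUSH 0   -> [0]
NEG      -> [0]
DUP      -> [0, 0]
SWAP     -> [0, 0]
SWAP     -> [0, 0]
MUL      -> [0]
PUSH 12  -> [0, 12]
POP      -> [0]
PUSH 0   -> [0, 0]
MUL      -> [0]
DUP      -> [0, 0]
SUB      -> [0]
NEG      -> [0]
DUP      -> [0, 0]
POP      -> [0]
PUSH 59  -> [0, 59]
DIV      -> [0]
DUP      -> [0, 0]
MUL      -> [0]
PUSH -12 -> [0, -12]
DUP      -> [0, -12, -12]
EQ       -> [0, 1]
NEG      -> [0, -1]
PUSH -35 -> [0, -1, -35]
STORE 0  -> [0, -1]
PUSH 39  -> [0, -1, 39]

-35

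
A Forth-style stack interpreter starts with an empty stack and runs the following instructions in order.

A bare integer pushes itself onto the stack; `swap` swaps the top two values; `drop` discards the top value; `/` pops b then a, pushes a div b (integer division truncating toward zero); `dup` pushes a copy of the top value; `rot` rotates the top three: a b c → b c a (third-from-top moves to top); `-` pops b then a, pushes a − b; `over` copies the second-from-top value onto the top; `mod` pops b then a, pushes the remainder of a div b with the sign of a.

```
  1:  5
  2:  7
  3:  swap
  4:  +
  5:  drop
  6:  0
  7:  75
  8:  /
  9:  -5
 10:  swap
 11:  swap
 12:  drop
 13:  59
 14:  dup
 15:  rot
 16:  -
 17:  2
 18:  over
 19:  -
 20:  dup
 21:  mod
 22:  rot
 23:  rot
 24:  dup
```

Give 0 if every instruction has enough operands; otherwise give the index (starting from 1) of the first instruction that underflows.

5    -> [5]
7    -> [5, 7]
swap -> [7, 5]
+    -> [12]
drop -> []
0    -> [0]
75   -> [0, 75]
/    -> [0]
-5   -> [0, -5]
swap -> [-5, 0]
swap -> [0, -5]
drop -> [0]
59   -> [0, 59]
dup  -> [0, 59, 59]
rot  -> [59, 59, 0]
-    -> [59, 59]
2    -> [59, 59, 2]
over -> [59, 59, 2, 59]
-    -> [59, 59, -57]
dup  -> [59, 59, -57, -57]
mod  -> [59, 59, 0]
rot  -> [59, 0, 59]
rot  -> [0, 59, 59]
dup  -> [0, 59, 59, 59]

0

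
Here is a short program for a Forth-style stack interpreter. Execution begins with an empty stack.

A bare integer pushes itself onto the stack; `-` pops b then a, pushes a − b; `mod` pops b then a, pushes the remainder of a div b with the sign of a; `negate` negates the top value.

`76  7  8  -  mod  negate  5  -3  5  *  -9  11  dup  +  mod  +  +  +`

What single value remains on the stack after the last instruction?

-19

76     → 76
7      → 76 7
8      → 76 7 8
-      → 76 -1
mod    → 0
negate → 0
5      → 0 5
-3     → 0 5 -3
5      → 0 5 -3 5
*      → 0 5 -15
-9     → 0 5 -15 -9
11     → 0 5 -15 -9 11
dup    → 0 5 -15 -9 11 11
+      → 0 5 -15 -9 22
mod    → 0 5 -15 -9
+      → 0 5 -24
+      → 0 -19
+      → -19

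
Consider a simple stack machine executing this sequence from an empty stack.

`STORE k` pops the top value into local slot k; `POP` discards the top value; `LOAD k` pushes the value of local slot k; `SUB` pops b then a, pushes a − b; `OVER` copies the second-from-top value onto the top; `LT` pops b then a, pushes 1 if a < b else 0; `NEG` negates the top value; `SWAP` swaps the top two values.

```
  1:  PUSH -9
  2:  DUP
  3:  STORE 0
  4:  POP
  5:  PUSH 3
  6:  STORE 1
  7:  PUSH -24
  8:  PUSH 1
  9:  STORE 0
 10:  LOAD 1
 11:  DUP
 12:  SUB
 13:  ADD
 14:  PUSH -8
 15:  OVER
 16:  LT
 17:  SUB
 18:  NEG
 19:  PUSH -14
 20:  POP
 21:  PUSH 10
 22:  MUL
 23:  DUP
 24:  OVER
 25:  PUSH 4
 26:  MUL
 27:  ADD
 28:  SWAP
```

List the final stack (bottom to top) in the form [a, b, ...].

PUSH -9   -9
DUP       -9 -9
STORE 0   -9
POP       (empty)
PUSH 3    3
STORE 1   (empty)
PUSH -24  -24
PUSH 1    -24 1
STORE 0   -24
LOAD 1    -24 3
DUP       -24 3 3
SUB       -24 0
ADD       -24
PUSH -8   -24 -8
OVER      -24 -8 -24
LT        -24 0
SUB       -24
NEG       24
PUSH -14  24 -14
POP       24
PUSH 10   24 10
MUL       240
DUP       240 240
OVER      240 240 240
PUSH 4    240 240 240 4
MUL       240 240 960
ADD       240 1200
SWAP      1200 240

[1200, 240]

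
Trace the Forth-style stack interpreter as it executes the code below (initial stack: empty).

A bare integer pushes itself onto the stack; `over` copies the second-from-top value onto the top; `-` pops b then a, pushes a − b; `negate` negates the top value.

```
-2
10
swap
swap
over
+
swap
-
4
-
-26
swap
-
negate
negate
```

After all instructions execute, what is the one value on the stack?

-2     : [-2]
10     : [-2, 10]
swap   : [10, -2]
swap   : [-2, 10]
over   : [-2, 10, -2]
+      : [-2, 8]
swap   : [8, -2]
-      : [10]
4      : [10, 4]
-      : [6]
-26    : [6, -26]
swap   : [-26, 6]
-      : [-32]
negate : [32]
negate : [-32]

-32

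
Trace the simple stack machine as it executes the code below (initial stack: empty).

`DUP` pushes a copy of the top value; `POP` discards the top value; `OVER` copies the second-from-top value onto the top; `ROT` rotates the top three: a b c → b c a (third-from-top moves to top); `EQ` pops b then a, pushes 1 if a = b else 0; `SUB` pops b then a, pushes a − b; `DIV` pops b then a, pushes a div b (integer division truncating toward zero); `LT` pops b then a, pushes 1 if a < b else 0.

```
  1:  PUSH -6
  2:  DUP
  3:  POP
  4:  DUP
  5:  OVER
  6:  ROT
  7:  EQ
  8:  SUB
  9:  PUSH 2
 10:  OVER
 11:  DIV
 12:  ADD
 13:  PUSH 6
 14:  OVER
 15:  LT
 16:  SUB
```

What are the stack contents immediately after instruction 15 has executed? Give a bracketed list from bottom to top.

[-7, 0]

PUSH -6 → -6
DUP     → -6 -6
POP     → -6
DUP     → -6 -6
OVER    → -6 -6 -6
ROT     → -6 -6 -6
EQ      → -6 1
SUB     → -7
PUSH 2  → -7 2
OVER    → -7 2 -7
DIV     → -7 0
ADD     → -7
PUSH 6  → -7 6
OVER    → -7 6 -7
LT      → -7 0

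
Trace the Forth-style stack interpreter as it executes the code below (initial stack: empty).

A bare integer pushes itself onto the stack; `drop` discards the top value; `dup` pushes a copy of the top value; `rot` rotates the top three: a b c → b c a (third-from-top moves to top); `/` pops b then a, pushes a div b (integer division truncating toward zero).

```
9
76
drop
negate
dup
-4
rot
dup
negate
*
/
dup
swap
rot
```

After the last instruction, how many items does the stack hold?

9      → 9
76     → 9 76
drop   → 9
negate → -9
dup    → -9 -9
-4     → -9 -9 -4
rot    → -9 -4 -9
dup    → -9 -4 -9 -9
negate → -9 -4 -9 9
*      → -9 -4 -81
/      → -9 0
dup    → -9 0 0
swap   → -9 0 0
rot    → 0 0 -9

3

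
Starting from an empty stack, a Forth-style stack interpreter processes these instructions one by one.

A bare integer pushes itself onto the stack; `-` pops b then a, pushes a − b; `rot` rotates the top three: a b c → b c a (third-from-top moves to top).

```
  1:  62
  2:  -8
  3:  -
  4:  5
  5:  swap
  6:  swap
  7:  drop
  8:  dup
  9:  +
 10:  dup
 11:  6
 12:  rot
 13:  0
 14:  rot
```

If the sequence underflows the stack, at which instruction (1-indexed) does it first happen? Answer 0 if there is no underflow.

0

62    62
-8    62 -8
-     70
5     70 5
swap  5 70
swap  70 5
drop  70
dup   70 70
+     140
dup   140 140
6     140 140 6
rot   140 6 140
0     140 6 140 0
rot   140 140 0 6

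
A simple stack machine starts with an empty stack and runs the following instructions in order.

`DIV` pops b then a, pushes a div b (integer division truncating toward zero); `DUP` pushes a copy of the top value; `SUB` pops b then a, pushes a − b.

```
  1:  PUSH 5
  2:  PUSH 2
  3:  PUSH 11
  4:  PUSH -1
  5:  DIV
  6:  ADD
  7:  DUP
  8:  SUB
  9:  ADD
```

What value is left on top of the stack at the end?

5

PUSH 5  → [5]
PUSH 2  → [5, 2]
PUSH 11 → [5, 2, 11]
PUSH -1 → [5, 2, 11, -1]
DIV     → [5, 2, -11]
ADD     → [5, -9]
DUP     → [5, -9, -9]
SUB     → [5, 0]
ADD     → [5]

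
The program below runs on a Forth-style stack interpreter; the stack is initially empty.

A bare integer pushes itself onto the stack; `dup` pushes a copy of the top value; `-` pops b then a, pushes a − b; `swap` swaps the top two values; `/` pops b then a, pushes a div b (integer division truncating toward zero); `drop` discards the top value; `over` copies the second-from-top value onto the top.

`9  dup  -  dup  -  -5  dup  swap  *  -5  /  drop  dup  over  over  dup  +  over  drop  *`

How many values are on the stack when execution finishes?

3

9    : [9]
dup  : [9, 9]
-    : [0]
dup  : [0, 0]
-    : [0]
-5   : [0, -5]
dup  : [0, -5, -5]
swap : [0, -5, -5]
*    : [0, 25]
-5   : [0, 25, -5]
/    : [0, -5]
drop : [0]
dup  : [0, 0]
over : [0, 0, 0]
over : [0, 0, 0, 0]
dup  : [0, 0, 0, 0, 0]
+    : [0, 0, 0, 0]
over : [0, 0, 0, 0, 0]
drop : [0, 0, 0, 0]
*    : [0, 0, 0]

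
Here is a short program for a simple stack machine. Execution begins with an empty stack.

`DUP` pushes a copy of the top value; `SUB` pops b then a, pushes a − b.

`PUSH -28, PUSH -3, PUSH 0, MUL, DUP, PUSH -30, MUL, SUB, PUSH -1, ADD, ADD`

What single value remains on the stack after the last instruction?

-29

PUSH -28 -> -28
PUSH -3  -> -28 -3
PUSH 0   -> -28 -3 0
MUL      -> -28 0
DUP      -> -28 0 0
PUSH -30 -> -28 0 0 -30
MUL      -> -28 0 0
SUB      -> -28 0
PUSH -1  -> -28 0 -1
ADD      -> -28 -1
ADD      -> -29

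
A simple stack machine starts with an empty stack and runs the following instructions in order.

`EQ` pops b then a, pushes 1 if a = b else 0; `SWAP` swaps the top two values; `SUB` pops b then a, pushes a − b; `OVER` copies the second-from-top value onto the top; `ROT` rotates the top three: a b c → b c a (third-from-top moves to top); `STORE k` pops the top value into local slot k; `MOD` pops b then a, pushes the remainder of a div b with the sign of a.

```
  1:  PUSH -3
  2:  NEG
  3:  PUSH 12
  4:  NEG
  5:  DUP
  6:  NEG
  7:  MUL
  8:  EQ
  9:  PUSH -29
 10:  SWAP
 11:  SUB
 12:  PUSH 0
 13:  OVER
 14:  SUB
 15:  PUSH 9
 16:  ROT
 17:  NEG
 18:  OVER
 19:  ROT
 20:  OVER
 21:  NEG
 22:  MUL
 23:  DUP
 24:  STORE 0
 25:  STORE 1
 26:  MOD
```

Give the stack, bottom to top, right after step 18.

[29, 9, 29, 9]

PUSH -3  -> [-3]
NEG      -> [3]
PUSH 12  -> [3, 12]
NEG      -> [3, -12]
DUP      -> [3, -12, -12]
NEG      -> [3, -12, 12]
MUL      -> [3, -144]
EQ       -> [0]
PUSH -29 -> [0, -29]
SWAP     -> [-29, 0]
SUB      -> [-29]
PUSH 0   -> [-29, 0]
OVER     -> [-29, 0, -29]
SUB      -> [-29, 29]
PUSH 9   -> [-29, 29, 9]
ROT      -> [29, 9, -29]
NEG      -> [29, 9, 29]
OVER     -> [29, 9, 29, 9]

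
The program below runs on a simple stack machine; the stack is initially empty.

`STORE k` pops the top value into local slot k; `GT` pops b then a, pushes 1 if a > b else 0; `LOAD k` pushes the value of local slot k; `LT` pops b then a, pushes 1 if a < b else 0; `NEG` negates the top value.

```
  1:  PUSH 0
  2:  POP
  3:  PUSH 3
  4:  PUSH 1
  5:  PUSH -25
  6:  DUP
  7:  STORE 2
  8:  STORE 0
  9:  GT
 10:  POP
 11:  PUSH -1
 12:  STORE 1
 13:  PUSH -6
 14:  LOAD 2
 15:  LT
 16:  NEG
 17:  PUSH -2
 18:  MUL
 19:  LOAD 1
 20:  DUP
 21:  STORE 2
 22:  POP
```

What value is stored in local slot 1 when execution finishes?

PUSH 0   : [0]
POP      : []
PUSH 3   : [3]
PUSH 1   : [3, 1]
PUSH -25 : [3, 1, -25]
DUP      : [3, 1, -25, -25]
STORE 2  : [3, 1, -25]
STORE 0  : [3, 1]
GT       : [1]
POP      : []
PUSH -1  : [-1]
STORE 1  : []
PUSH -6  : [-6]
LOAD 2   : [-6, -25]
LT       : [0]
NEG      : [0]
PUSH -2  : [0, -2]
MUL      : [0]
LOAD 1   : [0, -1]
DUP      : [0, -1, -1]
STORE 2  : [0, -1]
POP      : [0]

-1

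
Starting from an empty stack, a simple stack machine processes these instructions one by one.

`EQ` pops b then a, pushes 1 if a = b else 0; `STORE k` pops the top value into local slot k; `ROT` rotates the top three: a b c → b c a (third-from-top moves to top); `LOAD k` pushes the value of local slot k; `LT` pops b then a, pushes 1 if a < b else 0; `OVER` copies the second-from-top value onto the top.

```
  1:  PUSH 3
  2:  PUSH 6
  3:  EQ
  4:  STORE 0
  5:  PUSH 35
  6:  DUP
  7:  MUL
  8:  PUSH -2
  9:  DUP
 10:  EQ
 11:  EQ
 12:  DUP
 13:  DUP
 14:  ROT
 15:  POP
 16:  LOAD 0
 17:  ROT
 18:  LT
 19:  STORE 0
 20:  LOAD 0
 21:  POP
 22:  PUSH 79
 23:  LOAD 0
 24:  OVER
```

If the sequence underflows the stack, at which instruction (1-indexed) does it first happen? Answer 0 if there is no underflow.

0

PUSH 3   [3]
PUSH 6   [3, 6]
EQ       [0]
STORE 0  []
PUSH 35  [35]
DUP      [35, 35]
MUL      [1225]
PUSH -2  [1225, -2]
DUP      [1225, -2, -2]
EQ       [1225, 1]
EQ       [0]
DUP      [0, 0]
DUP      [0, 0, 0]
ROT      [0, 0, 0]
POP      [0, 0]
LOAD 0   [0, 0, 0]
ROT      [0, 0, 0]
LT       [0, 0]
STORE 0  [0]
LOAD 0   [0, 0]
POP      [0]
PUSH 79  [0, 79]
LOAD 0   [0, 79, 0]
OVER     [0, 79, 0, 79]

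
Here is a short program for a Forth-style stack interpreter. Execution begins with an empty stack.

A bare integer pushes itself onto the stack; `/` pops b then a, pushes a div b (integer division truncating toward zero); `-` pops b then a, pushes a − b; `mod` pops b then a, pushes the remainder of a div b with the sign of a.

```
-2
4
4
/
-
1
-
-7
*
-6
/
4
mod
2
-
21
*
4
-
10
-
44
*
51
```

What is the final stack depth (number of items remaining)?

-2   -2
4    -2 4
4    -2 4 4
/    -2 1
-    -3
1    -3 1
-    -4
-7   -4 -7
*    28
-6   28 -6
/    -4
4    -4 4
mod  0
2    0 2
-    -2
21   -2 21
*    -42
4    -42 4
-    -46
10   -46 10
-    -56
44   -56 44
*    -2464
51   -2464 51

2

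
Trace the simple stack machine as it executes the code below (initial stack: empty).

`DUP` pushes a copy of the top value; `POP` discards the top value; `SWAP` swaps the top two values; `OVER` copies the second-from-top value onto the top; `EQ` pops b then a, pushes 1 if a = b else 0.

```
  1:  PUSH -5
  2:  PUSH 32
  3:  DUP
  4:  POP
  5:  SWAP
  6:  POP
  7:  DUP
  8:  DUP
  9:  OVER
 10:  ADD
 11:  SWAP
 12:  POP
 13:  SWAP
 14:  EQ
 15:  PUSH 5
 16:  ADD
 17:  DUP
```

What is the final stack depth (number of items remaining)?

2

PUSH -5 → -5
PUSH 32 → -5 32
DUP     → -5 32 32
POP     → -5 32
SWAP    → 32 -5
POP     → 32
DUP     → 32 32
DUP     → 32 32 32
OVER    → 32 32 32 32
ADD     → 32 32 64
SWAP    → 32 64 32
POP     → 32 64
SWAP    → 64 32
EQ      → 0
PUSH 5  → 0 5
ADD     → 5
DUP     → 5 5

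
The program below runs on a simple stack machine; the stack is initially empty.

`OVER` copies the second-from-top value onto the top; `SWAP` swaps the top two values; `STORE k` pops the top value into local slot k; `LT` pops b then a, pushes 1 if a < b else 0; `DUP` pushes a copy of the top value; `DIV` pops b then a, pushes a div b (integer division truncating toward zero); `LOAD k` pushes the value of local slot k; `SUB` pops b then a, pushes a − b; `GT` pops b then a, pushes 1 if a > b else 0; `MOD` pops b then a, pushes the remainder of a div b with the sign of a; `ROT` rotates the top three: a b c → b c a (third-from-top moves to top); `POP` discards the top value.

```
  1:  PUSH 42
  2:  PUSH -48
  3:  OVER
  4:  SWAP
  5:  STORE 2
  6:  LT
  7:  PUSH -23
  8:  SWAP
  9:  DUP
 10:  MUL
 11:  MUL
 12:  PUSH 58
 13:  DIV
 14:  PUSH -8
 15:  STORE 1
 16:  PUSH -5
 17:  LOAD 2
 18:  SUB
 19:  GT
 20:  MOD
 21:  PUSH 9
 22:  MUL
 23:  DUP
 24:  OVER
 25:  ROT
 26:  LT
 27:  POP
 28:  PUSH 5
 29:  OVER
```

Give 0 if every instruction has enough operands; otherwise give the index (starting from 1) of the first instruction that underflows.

PUSH 42  : [42]
PUSH -48 : [42, -48]
OVER     : [42, -48, 42]
SWAP     : [42, 42, -48]
STORE 2  : [42, 42]
LT       : [0]
PUSH -23 : [0, -23]
SWAP     : [-23, 0]
DUP      : [-23, 0, 0]
MUL      : [-23, 0]
MUL      : [0]
PUSH 58  : [0, 58]
DIV      : [0]
PUSH -8  : [0, -8]
STORE 1  : [0]
PUSH -5  : [0, -5]
LOAD 2   : [0, -5, -48]
SUB      : [0, 43]
GT       : [0]
MOD  — needs 2 operands, stack has 1 → underflow

20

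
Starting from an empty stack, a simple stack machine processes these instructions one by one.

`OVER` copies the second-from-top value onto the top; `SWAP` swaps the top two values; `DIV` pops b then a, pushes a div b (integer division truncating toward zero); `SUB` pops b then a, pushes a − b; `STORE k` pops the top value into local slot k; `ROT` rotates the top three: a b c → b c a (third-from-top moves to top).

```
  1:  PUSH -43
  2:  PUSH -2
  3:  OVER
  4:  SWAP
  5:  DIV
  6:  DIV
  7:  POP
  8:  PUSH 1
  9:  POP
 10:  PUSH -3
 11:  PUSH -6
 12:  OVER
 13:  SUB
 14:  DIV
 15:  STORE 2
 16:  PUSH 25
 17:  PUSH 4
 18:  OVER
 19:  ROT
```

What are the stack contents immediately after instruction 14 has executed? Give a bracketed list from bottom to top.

PUSH -43 : -43
PUSH -2  : -43 -2
OVER     : -43 -2 -43
SWAP     : -43 -43 -2
DIV      : -43 21
DIV      : -2
POP      : (empty)
PUSH 1   : 1
POP      : (empty)
PUSH -3  : -3
PUSH -6  : -3 -6
OVER     : -3 -6 -3
SUB      : -3 -3
DIV      : 1

[1]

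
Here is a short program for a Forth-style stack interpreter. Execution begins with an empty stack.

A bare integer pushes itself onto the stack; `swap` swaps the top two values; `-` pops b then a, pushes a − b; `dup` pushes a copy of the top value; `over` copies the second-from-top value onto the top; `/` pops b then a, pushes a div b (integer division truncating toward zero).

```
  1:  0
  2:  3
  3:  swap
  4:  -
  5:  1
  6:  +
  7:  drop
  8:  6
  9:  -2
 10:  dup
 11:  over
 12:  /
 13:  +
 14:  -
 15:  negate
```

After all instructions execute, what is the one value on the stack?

0       0
3       0 3
swap    3 0
-       3
1       3 1
+       4
drop    (empty)
6       6
-2      6 -2
dup     6 -2 -2
over    6 -2 -2 -2
/       6 -2 1
+       6 -1
-       7
negate  -7

-7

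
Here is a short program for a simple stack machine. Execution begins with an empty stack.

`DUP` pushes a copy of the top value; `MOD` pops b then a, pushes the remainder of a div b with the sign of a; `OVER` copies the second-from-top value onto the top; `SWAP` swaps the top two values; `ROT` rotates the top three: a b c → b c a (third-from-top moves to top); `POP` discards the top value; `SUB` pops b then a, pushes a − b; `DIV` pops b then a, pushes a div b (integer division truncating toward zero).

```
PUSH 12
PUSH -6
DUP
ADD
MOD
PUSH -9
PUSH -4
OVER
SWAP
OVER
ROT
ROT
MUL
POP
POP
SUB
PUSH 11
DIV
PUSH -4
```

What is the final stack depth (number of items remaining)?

PUSH 12  [12]
PUSH -6  [12, -6]
DUP      [12, -6, -6]
ADD      [12, -12]
MOD      [0]
PUSH -9  [0, -9]
PUSH -4  [0, -9, -4]
OVER     [0, -9, -4, -9]
SWAP     [0, -9, -9, -4]
OVER     [0, -9, -9, -4, -9]
ROT      [0, -9, -4, -9, -9]
ROT      [0, -9, -9, -9, -4]
MUL      [0, -9, -9, 36]
POP      [0, -9, -9]
POP      [0, -9]
SUB      [9]
PUSH 11  [9, 11]
DIV      [0]
PUSH -4  [0, -4]

2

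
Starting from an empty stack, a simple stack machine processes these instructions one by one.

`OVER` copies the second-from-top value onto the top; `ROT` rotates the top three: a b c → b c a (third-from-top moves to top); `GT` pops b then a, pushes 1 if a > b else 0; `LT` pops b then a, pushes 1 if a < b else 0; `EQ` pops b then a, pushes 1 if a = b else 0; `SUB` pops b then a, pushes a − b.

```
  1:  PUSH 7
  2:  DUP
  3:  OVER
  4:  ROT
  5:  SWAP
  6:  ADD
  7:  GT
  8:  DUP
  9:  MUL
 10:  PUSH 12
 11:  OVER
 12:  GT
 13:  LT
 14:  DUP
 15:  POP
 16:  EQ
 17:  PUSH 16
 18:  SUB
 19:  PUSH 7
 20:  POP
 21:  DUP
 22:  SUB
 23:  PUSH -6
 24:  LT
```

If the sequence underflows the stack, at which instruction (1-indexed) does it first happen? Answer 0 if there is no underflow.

PUSH 7  → 7
DUP     → 7 7
OVER    → 7 7 7
ROT     → 7 7 7
SWAP    → 7 7 7
ADD     → 7 14
GT      → 0
DUP     → 0 0
MUL     → 0
PUSH 12 → 0 12
OVER    → 0 12 0
GT      → 0 1
LT      → 1
DUP     → 1 1
POP     → 1
EQ  — needs 2 operands, stack has 1 → underflow

16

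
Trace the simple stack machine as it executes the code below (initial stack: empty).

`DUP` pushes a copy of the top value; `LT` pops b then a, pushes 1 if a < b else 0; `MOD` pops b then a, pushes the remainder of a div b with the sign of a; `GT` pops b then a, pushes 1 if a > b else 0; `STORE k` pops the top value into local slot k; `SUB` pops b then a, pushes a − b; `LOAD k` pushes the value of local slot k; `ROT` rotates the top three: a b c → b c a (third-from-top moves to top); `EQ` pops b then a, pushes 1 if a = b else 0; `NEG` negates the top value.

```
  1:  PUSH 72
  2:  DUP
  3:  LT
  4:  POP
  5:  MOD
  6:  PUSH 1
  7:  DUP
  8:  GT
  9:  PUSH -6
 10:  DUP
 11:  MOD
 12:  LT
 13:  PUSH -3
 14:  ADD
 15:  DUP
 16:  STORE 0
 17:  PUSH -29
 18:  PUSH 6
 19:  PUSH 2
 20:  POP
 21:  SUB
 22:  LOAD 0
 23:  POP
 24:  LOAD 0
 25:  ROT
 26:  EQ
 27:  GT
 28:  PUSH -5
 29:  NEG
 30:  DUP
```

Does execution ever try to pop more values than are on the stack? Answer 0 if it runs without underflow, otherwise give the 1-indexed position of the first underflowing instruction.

5

PUSH 72 : [72]
DUP     : [72, 72]
LT      : [0]
POP     : []
MOD  — needs 2 operands, stack has 0 → underflow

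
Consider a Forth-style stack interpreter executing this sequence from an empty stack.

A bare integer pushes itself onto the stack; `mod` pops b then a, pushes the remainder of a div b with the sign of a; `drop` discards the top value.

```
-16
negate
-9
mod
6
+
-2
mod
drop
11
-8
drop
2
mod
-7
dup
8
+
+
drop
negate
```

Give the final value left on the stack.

-16    -> [-16]
negate -> [16]
-9     -> [16, -9]
mod    -> [7]
6      -> [7, 6]
+      -> [13]
-2     -> [13, -2]
mod    -> [1]
drop   -> []
11     -> [11]
-8     -> [11, -8]
drop   -> [11]
2      -> [11, 2]
mod    -> [1]
-7     -> [1, -7]
dup    -> [1, -7, -7]
8      -> [1, -7, -7, 8]
+      -> [1, -7, 1]
+      -> [1, -6]
drop   -> [1]
negate -> [-1]

-1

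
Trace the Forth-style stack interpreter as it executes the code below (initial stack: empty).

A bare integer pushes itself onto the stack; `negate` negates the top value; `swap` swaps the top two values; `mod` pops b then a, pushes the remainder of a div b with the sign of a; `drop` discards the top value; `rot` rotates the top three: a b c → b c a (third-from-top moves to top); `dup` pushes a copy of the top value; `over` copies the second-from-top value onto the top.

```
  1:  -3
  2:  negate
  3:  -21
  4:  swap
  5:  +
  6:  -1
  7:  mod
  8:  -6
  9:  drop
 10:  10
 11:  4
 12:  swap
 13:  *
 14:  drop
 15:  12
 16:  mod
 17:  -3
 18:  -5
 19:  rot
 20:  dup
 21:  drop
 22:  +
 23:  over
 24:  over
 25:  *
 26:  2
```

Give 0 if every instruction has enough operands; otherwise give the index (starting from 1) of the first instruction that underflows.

-3      [-3]
negate  [3]
-21     [3, -21]
swap    [-21, 3]
+       [-18]
-1      [-18, -1]
mod     [0]
-6      [0, -6]
drop    [0]
10      [0, 10]
4       [0, 10, 4]
swap    [0, 4, 10]
*       [0, 40]
drop    [0]
12      [0, 12]
mod     [0]
-3      [0, -3]
-5      [0, -3, -5]
rot     [-3, -5, 0]
dup     [-3, -5, 0, 0]
drop    [-3, -5, 0]
+       [-3, -5]
over    [-3, -5, -3]
over    [-3, -5, -3, -5]
*       [-3, -5, 15]
2       [-3, -5, 15, 2]

0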